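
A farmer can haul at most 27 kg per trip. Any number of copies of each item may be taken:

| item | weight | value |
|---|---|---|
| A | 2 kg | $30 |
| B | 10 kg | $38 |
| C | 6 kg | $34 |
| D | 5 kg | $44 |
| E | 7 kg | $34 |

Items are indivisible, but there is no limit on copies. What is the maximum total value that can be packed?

Best value-per-unit is A at 30/2, and filling with it alone uses weight 13×2=26. No mix of the others beats 13×30 = 390.

$390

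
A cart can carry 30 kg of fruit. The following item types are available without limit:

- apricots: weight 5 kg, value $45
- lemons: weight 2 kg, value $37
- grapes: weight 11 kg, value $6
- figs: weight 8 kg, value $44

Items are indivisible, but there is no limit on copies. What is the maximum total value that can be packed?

Best value-per-unit is lemons at 37/2, and filling with it alone uses weight 15×2=30. No mix of the others beats 15×37 = 555.

$555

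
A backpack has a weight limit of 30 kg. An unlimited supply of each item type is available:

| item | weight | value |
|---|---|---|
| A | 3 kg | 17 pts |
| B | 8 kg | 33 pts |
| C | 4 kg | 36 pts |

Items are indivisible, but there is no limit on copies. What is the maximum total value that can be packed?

252 pts

Best value-per-unit is C at 36/4, and filling with it alone uses weight 7×4=28. No mix of the others beats 7×36 = 252.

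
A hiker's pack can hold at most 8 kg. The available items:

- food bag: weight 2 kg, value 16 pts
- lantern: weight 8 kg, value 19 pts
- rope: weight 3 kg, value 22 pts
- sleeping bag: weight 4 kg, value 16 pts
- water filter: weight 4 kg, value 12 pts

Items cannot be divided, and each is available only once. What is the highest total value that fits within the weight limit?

38 pts

Check high-value combinations within 8 kg:
- food bag+rope: weight 2+3=5, value 16+22=38
- rope+sleeping bag: weight 3+4=7, value 22+16=38
- rope+water filter: weight 3+4=7, value 22+12=34
- food bag+sleeping bag: weight 2+4=6, value 16+16=32
Best: 38 pts.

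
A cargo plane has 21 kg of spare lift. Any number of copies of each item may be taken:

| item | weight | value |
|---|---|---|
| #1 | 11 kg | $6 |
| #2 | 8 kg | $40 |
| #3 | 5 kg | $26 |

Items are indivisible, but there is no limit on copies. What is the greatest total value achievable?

Best value-per-unit is #3 at 26/5; filling with it alone gives 4×26 = 104.
Optimal mix: 2×#2 + 1×#3 → weight 21, value 106.

$106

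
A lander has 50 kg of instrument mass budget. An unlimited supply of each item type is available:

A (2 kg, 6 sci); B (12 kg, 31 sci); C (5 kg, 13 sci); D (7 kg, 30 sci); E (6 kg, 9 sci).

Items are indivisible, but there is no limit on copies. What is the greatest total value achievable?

210 sci

Best value-per-unit is D at 30/7, and filling with it alone uses mass 7×7=49. No mix of the others beats 7×30 = 210.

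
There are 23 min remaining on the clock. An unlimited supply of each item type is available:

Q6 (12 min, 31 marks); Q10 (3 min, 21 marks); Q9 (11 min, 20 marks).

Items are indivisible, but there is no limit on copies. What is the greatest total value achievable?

Best value-per-unit is Q10 at 21/3, and filling with it alone uses time 7×3=21. No mix of the others beats 7×21 = 147.

147 marks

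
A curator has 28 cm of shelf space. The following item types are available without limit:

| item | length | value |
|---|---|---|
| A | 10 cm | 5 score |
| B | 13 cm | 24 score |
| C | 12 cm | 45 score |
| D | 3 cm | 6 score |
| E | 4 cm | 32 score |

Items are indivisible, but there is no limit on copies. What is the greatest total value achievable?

224 score

Best value-per-unit is E at 32/4, and filling with it alone uses length 7×4=28. No mix of the others beats 7×32 = 224.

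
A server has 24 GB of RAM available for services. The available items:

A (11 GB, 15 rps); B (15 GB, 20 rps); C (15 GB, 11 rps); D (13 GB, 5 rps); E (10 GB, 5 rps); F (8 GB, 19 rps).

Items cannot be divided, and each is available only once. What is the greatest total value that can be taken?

39 rps

Check high-value combinations within 24 GB:
- B+F: memory 15+8=23, value 20+19=39
- A+F: memory 11+8=19, value 15+19=34
- C+F: memory 15+8=23, value 11+19=30
- E+F: memory 10+8=18, value 5+19=24
Best: 39 rps.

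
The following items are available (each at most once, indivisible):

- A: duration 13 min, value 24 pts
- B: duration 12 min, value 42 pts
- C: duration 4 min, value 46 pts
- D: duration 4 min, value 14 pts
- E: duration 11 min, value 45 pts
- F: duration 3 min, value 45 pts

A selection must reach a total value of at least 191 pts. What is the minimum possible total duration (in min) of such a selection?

34

Subsets with value ≥ 191, sorted by total duration:
- B+C+D+E+F: duration 34, value 192
- A+B+C+E+F: duration 43, value 202
- A+B+C+D+E+F: duration 47, value 216
Minimum duration: 34 min.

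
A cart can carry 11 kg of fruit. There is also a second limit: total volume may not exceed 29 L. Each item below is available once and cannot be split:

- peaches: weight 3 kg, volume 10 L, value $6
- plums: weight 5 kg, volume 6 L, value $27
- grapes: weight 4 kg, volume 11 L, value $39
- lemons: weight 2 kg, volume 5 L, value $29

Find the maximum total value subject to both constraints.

Feasible sets respecting both limits:
- plums+grapes+lemons: weight 11, volume 22, value 95
- peaches+grapes+lemons: weight 9, volume 26, value 74
- grapes+lemons: weight 6, volume 16, value 68
- plums+grapes: weight 9, volume 17, value 66
Best: $95.

$95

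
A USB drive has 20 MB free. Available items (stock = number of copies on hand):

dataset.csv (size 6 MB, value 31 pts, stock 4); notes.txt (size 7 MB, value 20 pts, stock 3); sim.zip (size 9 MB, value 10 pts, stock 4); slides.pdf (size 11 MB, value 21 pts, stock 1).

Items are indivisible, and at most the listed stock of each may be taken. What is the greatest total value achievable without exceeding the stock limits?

Best selections within size 20 and stock limits:
- 3×dataset.csv: size 18, value 93
- 2×dataset.csv + 1×notes.txt: size 19, value 82
- 1×dataset.csv + 2×notes.txt: size 20, value 71
Best: 93 pts.

93 pts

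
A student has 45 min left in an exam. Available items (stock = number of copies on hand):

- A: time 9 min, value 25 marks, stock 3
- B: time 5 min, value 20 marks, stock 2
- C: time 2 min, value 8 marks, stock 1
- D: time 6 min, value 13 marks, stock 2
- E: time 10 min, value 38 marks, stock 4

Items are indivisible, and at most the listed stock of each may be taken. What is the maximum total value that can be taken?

Best selections within time 45 and stock limits:
- 1×B + 4×E: time 45, value 172
- 2×B + 1×C + 3×E: time 42, value 162
- 1×C + 4×E: time 42, value 160
Best: 172 marks.

172 marks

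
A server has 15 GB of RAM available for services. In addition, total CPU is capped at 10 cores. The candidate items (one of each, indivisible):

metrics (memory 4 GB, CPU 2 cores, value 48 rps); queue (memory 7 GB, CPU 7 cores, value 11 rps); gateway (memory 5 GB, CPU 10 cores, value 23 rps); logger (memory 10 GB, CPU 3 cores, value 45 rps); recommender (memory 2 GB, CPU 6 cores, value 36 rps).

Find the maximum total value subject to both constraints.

Feasible sets respecting both limits:
- metrics+logger: memory 14, CPU 5, value 93
- metrics+recommender: memory 6, CPU 8, value 84
- logger+recommender: memory 12, CPU 9, value 81
- metrics+queue: memory 11, CPU 9, value 59
Best: 93 rps.

93 rps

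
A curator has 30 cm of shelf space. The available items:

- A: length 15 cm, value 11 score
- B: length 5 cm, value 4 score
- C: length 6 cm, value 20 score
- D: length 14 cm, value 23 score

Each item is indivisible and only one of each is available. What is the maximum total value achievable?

47 score

Check high-value combinations within 30 cm:
- B+C+D: length 5+6+14=25, value 4+20+23=47
- C+D: length 6+14=20, value 20+23=43
- A+B+C: length 15+5+6=26, value 11+4+20=35
- A+D: length 15+14=29, value 11+23=34
- A+C: length 15+6=21, value 11+20=31
Best: 47 score.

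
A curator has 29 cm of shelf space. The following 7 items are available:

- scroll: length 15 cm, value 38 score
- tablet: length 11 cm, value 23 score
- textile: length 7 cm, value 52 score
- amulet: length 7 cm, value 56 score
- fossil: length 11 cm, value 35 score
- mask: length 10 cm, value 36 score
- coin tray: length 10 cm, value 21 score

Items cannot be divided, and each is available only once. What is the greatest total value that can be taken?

This is a 0/1 knapsack; check combinations near the capacity.
- scroll+textile+amulet: length 15+7+7=29, value 38+52+56=146
- textile+amulet+mask: length 7+7+10=24, value 52+56+36=144
- textile+amulet+fossil: length 7+7+11=25, value 52+56+35=143
- tablet+textile+amulet: length 11+7+7=25, value 23+52+56=131
- textile+amulet+coin tray: length 7+7+10=24, value 52+56+21=129
Best: 146 score.

146 score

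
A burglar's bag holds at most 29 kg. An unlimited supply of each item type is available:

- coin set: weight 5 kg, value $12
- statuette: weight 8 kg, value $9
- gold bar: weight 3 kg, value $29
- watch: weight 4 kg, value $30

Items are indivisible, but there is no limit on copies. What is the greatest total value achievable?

Best value-per-unit is gold bar at 29/3; filling with it alone gives 9×29 = 261.
Optimal mix: 7×gold bar + 2×watch → weight 29, value 263.

$263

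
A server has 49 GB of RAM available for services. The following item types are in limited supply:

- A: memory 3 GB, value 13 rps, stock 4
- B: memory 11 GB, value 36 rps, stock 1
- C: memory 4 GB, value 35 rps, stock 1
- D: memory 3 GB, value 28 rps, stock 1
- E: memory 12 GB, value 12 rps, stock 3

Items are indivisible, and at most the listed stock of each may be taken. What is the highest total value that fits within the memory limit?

163 rps

Top feasible selections:
- 4×A + 1×B + 1×C + 1×D + 1×E: memory 42, value 163
- 4×A + 1×B + 1×C + 1×D: memory 30, value 151
- 3×A + 1×B + 1×C + 1×D + 1×E: memory 39, value 150
Best: 163 rps.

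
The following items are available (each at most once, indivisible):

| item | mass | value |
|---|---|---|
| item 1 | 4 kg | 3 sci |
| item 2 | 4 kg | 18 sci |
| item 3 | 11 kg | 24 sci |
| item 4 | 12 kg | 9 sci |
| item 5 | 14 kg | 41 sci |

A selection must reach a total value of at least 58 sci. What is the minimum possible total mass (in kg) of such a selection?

18

Subsets with value ≥ 58, sorted by total mass:
- item 2+item 5: mass 18, value 59
- item 1+item 2+item 5: mass 22, value 62
- item 3+item 5: mass 25, value 65
Minimum mass: 18 kg.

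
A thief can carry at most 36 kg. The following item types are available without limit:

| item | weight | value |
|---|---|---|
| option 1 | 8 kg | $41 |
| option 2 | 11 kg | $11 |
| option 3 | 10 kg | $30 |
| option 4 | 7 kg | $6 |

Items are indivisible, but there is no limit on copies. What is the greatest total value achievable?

Best value-per-unit is option 1 at 41/8, and filling with it alone uses weight 4×8=32. No mix of the others beats 4×41 = 164.

$164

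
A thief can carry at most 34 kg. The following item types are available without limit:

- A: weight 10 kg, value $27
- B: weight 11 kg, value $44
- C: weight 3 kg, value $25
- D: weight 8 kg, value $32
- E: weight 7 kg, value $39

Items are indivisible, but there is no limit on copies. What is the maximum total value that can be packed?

Best value-per-unit is C at 25/3, and filling with it alone uses weight 11×3=33. No mix of the others beats 11×25 = 275.

$275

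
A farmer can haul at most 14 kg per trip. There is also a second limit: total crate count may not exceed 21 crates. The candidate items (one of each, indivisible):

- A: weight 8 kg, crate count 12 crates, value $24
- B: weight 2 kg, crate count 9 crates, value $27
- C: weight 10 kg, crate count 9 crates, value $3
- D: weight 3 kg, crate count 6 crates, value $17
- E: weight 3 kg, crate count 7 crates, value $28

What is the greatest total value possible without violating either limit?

$55

Feasible sets respecting both limits:
- B+E: weight 5, crate count 16, value 55
- A+E: weight 11, crate count 19, value 52
- A+B: weight 10, crate count 21, value 51
Best: $55.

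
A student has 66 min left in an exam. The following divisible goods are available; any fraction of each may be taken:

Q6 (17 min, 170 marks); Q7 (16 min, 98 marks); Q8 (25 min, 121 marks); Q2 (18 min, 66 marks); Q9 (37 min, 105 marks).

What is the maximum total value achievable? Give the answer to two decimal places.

Take in order of value per unit:
- Q6 (170/17 per unit): all 17 → value 170, running total 170.00
- Q7 (98/16 per unit): all 16 → value 98, running total 268.00
- Q8 (121/25 per unit): all 25 → value 121, running total 389.00
- Q2 (66/18 per unit): 8 of 18 → value 8×66/18 = 29.3333, running total 418.33
Total 418.33.

418.33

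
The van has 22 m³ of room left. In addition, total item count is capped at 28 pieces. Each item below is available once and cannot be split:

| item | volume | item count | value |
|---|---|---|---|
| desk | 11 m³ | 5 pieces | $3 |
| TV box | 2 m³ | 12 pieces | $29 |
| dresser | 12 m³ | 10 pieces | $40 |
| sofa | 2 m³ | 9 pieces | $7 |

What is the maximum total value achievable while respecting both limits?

Feasible sets respecting both limits:
- TV box+dresser: volume 14, item count 22, value 69
- dresser+sofa: volume 14, item count 19, value 47
- dresser: volume 12, item count 10, value 40
- desk+TV box+sofa: volume 15, item count 26, value 39
Best: $69.

$69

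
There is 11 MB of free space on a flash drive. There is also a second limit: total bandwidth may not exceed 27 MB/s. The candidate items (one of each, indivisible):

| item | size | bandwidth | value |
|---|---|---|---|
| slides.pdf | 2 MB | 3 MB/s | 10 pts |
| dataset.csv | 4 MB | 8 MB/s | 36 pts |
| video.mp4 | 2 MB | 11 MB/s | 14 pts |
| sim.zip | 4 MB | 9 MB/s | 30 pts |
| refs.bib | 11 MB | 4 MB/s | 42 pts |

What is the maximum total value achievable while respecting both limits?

Feasible sets respecting both limits:
- slides.pdf+dataset.csv+sim.zip: size 10, bandwidth 20, value 76
- dataset.csv+sim.zip: size 8, bandwidth 17, value 66
- slides.pdf+dataset.csv+video.mp4: size 8, bandwidth 22, value 60
Best: 76 pts.

76 pts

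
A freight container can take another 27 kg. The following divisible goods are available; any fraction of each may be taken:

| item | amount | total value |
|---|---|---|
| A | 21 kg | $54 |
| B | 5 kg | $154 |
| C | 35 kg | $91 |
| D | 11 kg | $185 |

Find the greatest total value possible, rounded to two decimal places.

Take in order of value per unit:
- B (154/5 per unit): all 5 → value 154, running total 154.00
- D (185/11 per unit): all 11 → value 185, running total 339.00
- C (91/35 per unit): 11 of 35 → value 11×91/35 = 28.6000, running total 367.60
Total 367.60.

367.60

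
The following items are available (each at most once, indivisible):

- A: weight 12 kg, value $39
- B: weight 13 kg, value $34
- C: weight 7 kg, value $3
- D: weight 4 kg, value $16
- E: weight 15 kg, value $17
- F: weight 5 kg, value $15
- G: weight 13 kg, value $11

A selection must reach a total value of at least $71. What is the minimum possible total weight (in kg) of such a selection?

Subsets with value ≥ 71, sorted by total weight:
- A+B: weight 25, value 73
- A+C+D+F: weight 28, value 73
- A+B+D: weight 29, value 89
- A+B+F: weight 30, value 88
Minimum weight: 25 kg.

25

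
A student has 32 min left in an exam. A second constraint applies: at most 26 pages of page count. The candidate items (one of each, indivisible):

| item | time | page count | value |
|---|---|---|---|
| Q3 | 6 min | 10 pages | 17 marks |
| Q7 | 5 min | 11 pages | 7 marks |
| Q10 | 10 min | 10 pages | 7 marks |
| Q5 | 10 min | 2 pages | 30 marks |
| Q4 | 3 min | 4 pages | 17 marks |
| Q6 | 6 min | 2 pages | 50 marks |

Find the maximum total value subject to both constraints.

114 marks

Feasible sets respecting both limits:
- Q3+Q5+Q4+Q6: time 25, page count 18, value 114
- Q3+Q7+Q5+Q6: time 27, page count 25, value 104
- Q3+Q10+Q5+Q6: time 32, page count 24, value 104
- Q7+Q5+Q4+Q6: time 24, page count 19, value 104
Best: 114 marks.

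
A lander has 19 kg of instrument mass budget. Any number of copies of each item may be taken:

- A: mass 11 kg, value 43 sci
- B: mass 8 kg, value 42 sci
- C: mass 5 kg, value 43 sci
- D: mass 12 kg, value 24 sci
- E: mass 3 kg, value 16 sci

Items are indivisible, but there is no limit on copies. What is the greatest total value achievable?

145 sci

Best value-per-unit is C at 43/5; filling with it alone gives 3×43 = 129.
Optimal mix: 3×C + 1×E → mass 18, value 145.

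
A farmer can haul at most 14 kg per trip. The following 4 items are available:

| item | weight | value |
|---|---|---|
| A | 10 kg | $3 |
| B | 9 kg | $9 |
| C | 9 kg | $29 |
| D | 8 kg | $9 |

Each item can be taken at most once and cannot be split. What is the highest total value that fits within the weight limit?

This is a 0/1 knapsack; check combinations near the capacity.
- C: weight 9, value 29
- D: weight 8, value 9
- B: weight 9, value 9
Best: $29.

$29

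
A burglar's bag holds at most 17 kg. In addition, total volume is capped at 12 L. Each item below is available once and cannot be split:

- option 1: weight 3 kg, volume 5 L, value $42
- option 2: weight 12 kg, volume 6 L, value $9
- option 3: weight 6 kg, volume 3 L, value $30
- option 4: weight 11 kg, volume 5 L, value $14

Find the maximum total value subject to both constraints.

$72

Feasible sets respecting both limits:
- option 1+option 3: weight 9, volume 8, value 72
- option 1+option 4: weight 14, volume 10, value 56
- option 1+option 2: weight 15, volume 11, value 51
- option 3+option 4: weight 17, volume 8, value 44
Best: $72.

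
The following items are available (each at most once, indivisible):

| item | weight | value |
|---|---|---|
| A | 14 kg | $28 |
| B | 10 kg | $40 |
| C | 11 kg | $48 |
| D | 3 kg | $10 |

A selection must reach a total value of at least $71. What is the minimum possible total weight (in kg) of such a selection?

Subsets with value ≥ 71, sorted by total weight:
- B+C: weight 21, value 88
- B+C+D: weight 24, value 98
- A+C: weight 25, value 76
- A+B+D: weight 27, value 78
Minimum weight: 21 kg.

21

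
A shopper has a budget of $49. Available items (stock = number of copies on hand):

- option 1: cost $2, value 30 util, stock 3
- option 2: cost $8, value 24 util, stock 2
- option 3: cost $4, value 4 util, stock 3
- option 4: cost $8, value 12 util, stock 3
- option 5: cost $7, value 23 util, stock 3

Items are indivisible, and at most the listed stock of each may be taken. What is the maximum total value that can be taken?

211 util

Top feasible selections:
- 3×option 1 + 2×option 2 + 1×option 3 + 3×option 5: cost 47, value 211
- 3×option 1 + 2×option 2 + 3×option 5: cost 43, value 207
Best: 211 util.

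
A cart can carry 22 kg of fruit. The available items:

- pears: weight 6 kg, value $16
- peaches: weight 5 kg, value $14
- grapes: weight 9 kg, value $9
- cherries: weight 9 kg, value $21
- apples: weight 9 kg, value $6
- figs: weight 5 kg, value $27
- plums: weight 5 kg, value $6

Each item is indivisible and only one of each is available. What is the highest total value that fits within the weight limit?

$64

Check high-value combinations within 22 kg:
- pears+cherries+figs: weight 6+9+5=20, value 16+21+27=64
- pears+peaches+figs+plums: weight 6+5+5+5=21, value 16+14+27+6=63
- peaches+cherries+figs: weight 5+9+5=19, value 14+21+27=62
Best: $64.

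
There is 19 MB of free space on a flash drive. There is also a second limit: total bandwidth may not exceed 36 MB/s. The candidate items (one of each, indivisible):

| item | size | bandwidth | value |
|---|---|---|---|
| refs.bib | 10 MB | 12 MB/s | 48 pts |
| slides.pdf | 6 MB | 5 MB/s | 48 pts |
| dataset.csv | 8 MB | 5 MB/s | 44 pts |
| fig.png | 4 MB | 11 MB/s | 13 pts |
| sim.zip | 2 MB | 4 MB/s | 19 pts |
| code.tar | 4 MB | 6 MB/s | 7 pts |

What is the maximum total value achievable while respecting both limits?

115 pts

Feasible sets respecting both limits:
- refs.bib+slides.pdf+sim.zip: size 18, bandwidth 21, value 115
- slides.pdf+dataset.csv+sim.zip: size 16, bandwidth 14, value 111
- slides.pdf+dataset.csv+fig.png: size 18, bandwidth 21, value 105
- slides.pdf+dataset.csv+code.tar: size 18, bandwidth 16, value 99
Best: 115 pts.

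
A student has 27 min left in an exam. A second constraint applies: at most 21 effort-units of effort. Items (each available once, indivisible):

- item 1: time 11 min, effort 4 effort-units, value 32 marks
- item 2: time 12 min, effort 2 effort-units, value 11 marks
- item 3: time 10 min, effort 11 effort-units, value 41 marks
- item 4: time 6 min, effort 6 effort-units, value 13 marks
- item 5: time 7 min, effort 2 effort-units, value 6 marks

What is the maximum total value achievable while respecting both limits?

86 marks

Feasible sets respecting both limits:
- item 1+item 3+item 4: time 27, effort 21, value 86
- item 1+item 3: time 21, effort 15, value 73
- item 3+item 4+item 5: time 23, effort 19, value 60
Best: 86 marks.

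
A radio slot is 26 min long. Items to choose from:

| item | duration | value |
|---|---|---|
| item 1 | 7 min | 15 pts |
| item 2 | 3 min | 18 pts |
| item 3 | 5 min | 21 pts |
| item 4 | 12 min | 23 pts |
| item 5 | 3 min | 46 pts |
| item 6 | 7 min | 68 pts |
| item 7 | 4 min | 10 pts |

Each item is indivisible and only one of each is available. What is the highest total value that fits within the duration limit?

168 pts

Check high-value combinations within 26 min:
- item 1+item 2+item 3+item 5+item 6: duration 7+3+5+3+7=25, value 15+18+21+46+68=168
- item 2+item 3+item 5+item 6+item 7: duration 3+5+3+7+4=22, value 18+21+46+68+10=163
- item 1+item 3+item 5+item 6+item 7: duration 7+5+3+7+4=26, value 15+21+46+68+10=160
Best: 168 pts.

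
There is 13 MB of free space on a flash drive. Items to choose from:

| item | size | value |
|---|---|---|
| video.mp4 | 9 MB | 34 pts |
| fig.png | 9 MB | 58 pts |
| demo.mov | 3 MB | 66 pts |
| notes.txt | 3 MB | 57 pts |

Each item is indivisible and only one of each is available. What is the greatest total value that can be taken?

124 pts

Check high-value combinations within 13 MB:
- fig.png+demo.mov: size 9+3=12, value 58+66=124
- demo.mov+notes.txt: size 3+3=6, value 66+57=123
- fig.png+notes.txt: size 9+3=12, value 58+57=115
- video.mp4+demo.mov: size 9+3=12, value 34+66=100
- video.mp4+notes.txt: size 9+3=12, value 34+57=91
Best: 124 pts.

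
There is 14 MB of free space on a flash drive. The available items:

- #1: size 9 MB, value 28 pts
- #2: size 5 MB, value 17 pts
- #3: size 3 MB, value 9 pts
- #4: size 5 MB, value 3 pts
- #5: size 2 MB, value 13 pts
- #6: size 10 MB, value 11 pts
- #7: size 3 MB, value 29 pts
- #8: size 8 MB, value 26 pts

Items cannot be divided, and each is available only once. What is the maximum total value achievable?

70 pts

This is a 0/1 knapsack; check combinations near the capacity.
- #1+#5+#7: size 9+2+3=14, value 28+13+29=70
- #2+#3+#5+#7: size 5+3+2+3=13, value 17+9+13+29=68
- #5+#7+#8: size 2+3+8=13, value 13+29+26=68
Best: 70 pts.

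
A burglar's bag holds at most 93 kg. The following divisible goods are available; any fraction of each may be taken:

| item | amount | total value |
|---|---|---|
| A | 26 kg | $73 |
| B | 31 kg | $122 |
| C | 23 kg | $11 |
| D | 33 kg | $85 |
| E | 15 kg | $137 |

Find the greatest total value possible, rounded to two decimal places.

386.09

Take in order of value per unit:
- E (137/15 per unit): all 15 → value 137, running total 137.00
- B (122/31 per unit): all 31 → value 122, running total 259.00
- A (73/26 per unit): all 26 → value 73, running total 332.00
- D (85/33 per unit): 21 of 33 → value 21×85/33 = 54.0909, running total 386.09
Total 386.09.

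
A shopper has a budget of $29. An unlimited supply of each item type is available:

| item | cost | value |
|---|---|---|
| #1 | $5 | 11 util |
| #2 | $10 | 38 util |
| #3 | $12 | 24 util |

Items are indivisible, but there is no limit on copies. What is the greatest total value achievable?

87 util

Best value-per-unit is #2 at 38/10; filling with it alone gives 2×38 = 76.
Optimal mix: 1×#1 + 2×#2 → cost 25, value 87.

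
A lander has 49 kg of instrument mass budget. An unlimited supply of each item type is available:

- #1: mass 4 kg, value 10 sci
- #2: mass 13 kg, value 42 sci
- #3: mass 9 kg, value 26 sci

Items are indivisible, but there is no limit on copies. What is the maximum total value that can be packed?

152 sci

Best value-per-unit is #2 at 42/13; filling with it alone gives 3×42 = 126.
Optimal mix: 3×#2 + 1×#3 → mass 48, value 152.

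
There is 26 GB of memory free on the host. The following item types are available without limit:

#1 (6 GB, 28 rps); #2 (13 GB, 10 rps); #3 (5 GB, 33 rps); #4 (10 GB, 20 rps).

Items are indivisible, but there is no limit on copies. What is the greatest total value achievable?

Best value-per-unit is #3 at 33/5, and filling with it alone uses memory 5×5=25. No mix of the others beats 5×33 = 165.

165 rps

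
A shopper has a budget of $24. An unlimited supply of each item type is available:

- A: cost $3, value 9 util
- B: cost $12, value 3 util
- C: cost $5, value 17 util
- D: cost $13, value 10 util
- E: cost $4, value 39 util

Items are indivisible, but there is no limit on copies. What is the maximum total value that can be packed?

Best value-per-unit is E at 39/4, and filling with it alone uses cost 6×4=24. No mix of the others beats 6×39 = 234.

234 util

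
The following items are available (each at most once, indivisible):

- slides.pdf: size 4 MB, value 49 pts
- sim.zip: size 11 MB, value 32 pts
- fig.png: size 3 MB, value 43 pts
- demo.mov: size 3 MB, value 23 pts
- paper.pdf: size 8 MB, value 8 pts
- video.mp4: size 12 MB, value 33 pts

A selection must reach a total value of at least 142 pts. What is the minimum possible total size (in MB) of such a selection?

21

Subsets with value ≥ 142, sorted by total size:
- slides.pdf+sim.zip+fig.png+demo.mov: size 21, value 147
- slides.pdf+fig.png+demo.mov+video.mp4: size 22, value 148
Minimum size: 21 MB.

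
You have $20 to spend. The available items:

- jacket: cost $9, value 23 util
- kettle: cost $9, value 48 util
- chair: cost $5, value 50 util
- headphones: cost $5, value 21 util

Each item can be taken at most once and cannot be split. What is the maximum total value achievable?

119 util

This is a 0/1 knapsack; check combinations near the capacity.
- kettle+chair+headphones: cost 9+5+5=19, value 48+50+21=119
- kettle+chair: cost 9+5=14, value 48+50=98
- jacket+chair+headphones: cost 9+5+5=19, value 23+50+21=94
- jacket+chair: cost 9+5=14, value 23+50=73
Best: 119 util.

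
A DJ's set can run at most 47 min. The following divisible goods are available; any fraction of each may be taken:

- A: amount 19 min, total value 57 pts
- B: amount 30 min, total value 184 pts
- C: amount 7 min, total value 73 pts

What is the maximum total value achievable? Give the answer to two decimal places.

287.00

Take in order of value per unit:
- C (73/7 per unit): all 7 → value 73, running total 73.00
- B (184/30 per unit): all 30 → value 184, running total 257.00
- A (57/19 per unit): 10 of 19 → value 10×57/19 = 30.0000, running total 287.00
Total 287.00.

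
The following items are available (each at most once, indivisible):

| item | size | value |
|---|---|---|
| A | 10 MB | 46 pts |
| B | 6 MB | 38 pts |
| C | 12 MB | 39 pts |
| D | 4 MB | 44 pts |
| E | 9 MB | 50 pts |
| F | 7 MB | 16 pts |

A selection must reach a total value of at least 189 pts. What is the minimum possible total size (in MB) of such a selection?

Subsets with value ≥ 189, sorted by total size:
- A+B+D+E+F: size 36, value 194
- A+B+C+D+E: size 41, value 217
Minimum size: 36 MB.

36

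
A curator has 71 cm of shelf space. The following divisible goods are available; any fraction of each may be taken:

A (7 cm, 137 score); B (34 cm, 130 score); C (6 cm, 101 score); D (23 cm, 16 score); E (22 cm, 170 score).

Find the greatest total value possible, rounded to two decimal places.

Take in order of value per unit:
- A (137/7 per unit): all 7 → value 137, running total 137.00
- C (101/6 per unit): all 6 → value 101, running total 238.00
- E (170/22 per unit): all 22 → value 170, running total 408.00
- B (130/34 per unit): all 34 → value 130, running total 538.00
- D (16/23 per unit): 2 of 23 → value 2×16/23 = 1.3913, running total 539.39
Total 539.39.

539.39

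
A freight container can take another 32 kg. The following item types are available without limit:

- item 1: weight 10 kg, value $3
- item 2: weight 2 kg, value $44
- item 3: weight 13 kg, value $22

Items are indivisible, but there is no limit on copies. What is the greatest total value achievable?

Best value-per-unit is item 2 at 44/2, and filling with it alone uses weight 16×2=32. No mix of the others beats 16×44 = 704.

$704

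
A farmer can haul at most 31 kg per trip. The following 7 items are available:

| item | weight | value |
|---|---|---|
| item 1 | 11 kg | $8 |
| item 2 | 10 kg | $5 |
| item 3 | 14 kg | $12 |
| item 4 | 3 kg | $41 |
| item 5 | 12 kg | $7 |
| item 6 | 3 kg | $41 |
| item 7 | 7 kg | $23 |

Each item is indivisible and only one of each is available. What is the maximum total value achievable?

$117

This is a 0/1 knapsack; check combinations near the capacity.
- item 3+item 4+item 6+item 7: weight 14+3+3+7=27, value 12+41+41+23=117
- item 1+item 4+item 6+item 7: weight 11+3+3+7=24, value 8+41+41+23=113
- item 4+item 5+item 6+item 7: weight 3+12+3+7=25, value 41+7+41+23=112
- item 2+item 4+item 6+item 7: weight 10+3+3+7=23, value 5+41+41+23=110
- item 4+item 6+item 7: weight 3+3+7=13, value 41+41+23=105
Best: $117.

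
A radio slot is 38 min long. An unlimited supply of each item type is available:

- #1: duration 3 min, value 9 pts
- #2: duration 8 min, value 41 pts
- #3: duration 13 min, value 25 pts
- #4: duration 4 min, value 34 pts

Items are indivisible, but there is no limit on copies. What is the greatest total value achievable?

Best value-per-unit is #4 at 34/4, and filling with it alone uses duration 9×4=36. No mix of the others beats 9×34 = 306.

306 pts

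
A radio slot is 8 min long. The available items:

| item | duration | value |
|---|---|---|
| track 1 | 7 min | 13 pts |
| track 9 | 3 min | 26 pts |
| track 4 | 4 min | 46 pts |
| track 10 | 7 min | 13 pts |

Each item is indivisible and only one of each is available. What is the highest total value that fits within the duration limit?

This is a 0/1 knapsack; check combinations near the capacity.
- track 9+track 4: duration 3+4=7, value 26+46=72
- track 4: duration 4, value 46
- track 9: duration 3, value 26
- track 1: duration 7, value 13
Best: 72 pts.

72 pts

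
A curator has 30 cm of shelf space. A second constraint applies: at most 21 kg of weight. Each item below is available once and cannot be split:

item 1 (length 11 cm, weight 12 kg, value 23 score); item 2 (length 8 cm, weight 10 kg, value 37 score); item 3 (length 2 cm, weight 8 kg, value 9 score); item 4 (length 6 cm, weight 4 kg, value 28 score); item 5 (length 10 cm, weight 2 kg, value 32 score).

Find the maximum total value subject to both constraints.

97 score

Feasible sets respecting both limits:
- item 2+item 4+item 5: length 24, weight 16, value 97
- item 1+item 4+item 5: length 27, weight 18, value 83
- item 2+item 3+item 5: length 20, weight 20, value 78
- item 2+item 5: length 18, weight 12, value 69
Best: 97 score.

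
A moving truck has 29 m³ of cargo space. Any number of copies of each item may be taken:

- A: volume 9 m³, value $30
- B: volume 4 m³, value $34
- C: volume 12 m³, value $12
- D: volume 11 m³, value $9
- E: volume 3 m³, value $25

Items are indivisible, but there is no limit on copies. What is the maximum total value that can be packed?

Best value-per-unit is B at 34/4; filling with it alone gives 7×34 = 238.
Optimal mix: 5×B + 3×E → volume 29, value 245.

$245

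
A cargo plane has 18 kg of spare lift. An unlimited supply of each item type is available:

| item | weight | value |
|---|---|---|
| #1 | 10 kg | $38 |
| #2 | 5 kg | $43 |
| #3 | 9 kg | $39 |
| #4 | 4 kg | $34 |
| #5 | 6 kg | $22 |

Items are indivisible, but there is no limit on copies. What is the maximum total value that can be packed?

Best value-per-unit is #2 at 43/5; filling with it alone gives 3×43 = 129.
Optimal mix: 2×#2 + 2×#4 → weight 18, value 154.

$154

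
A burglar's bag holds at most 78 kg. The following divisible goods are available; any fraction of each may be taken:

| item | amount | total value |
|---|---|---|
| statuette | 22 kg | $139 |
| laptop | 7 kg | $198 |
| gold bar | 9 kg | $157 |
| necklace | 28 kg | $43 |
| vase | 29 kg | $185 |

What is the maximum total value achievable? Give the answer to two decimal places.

695.89

Take in order of value per unit:
- laptop (198/7 per unit): all 7 → value 198, running total 198.00
- gold bar (157/9 per unit): all 9 → value 157, running total 355.00
- vase (185/29 per unit): all 29 → value 185, running total 540.00
- statuette (139/22 per unit): all 22 → value 139, running total 679.00
- necklace (43/28 per unit): 11 of 28 → value 11×43/28 = 16.8929, running total 695.89
Total 695.89.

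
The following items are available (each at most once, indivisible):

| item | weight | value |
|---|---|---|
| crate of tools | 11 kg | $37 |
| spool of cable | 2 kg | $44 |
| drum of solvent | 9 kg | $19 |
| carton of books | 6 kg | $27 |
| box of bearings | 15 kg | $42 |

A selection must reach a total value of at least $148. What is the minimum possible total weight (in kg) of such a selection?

34

Subsets with value ≥ 148, sorted by total weight:
- crate of tools+spool of cable+carton of books+box of bearings: weight 34, value 150
- crate of tools+spool of cable+drum of solvent+carton of books+box of bearings: weight 43, value 169
Minimum weight: 34 kg.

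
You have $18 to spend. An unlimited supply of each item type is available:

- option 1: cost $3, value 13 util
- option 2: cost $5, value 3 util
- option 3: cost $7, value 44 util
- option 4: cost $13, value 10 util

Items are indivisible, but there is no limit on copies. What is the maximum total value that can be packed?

Best value-per-unit is option 3 at 44/7; filling with it alone gives 2×44 = 88.
Optimal mix: 1×option 1 + 2×option 3 → cost 17, value 101.

101 util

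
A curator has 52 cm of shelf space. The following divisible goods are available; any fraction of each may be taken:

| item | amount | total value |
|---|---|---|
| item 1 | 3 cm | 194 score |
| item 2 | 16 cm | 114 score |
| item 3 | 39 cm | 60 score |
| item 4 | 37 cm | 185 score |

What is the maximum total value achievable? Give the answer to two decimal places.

473.00

Take in order of value per unit:
- item 1 (194/3 per unit): all 3 → value 194, running total 194.00
- item 2 (114/16 per unit): all 16 → value 114, running total 308.00
- item 4 (185/37 per unit): 33 of 37 → value 33×185/37 = 165.0000, running total 473.00
Total 473.00.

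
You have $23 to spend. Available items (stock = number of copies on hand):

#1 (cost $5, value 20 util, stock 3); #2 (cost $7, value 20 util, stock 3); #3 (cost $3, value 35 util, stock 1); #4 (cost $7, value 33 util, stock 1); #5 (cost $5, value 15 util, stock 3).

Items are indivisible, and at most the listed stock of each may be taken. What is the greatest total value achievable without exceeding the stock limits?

Best selections within cost 23 and stock limits:
- 3×#1 + 1×#3 + 1×#5: cost 23, value 110
- 2×#1 + 1×#3 + 1×#4: cost 20, value 108
- 1×#1 + 1×#2 + 1×#3 + 1×#4: cost 22, value 108
- 2×#1 + 1×#3 + 2×#5: cost 23, value 105
Best: 110 util.

110 util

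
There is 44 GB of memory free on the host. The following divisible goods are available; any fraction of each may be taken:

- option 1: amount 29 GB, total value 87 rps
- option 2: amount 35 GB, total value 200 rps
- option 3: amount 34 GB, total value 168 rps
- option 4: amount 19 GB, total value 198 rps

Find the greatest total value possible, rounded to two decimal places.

Take in order of value per unit:
- option 4 (198/19 per unit): all 19 → value 198, running total 198.00
- option 2 (200/35 per unit): 25 of 35 → value 25×200/35 = 142.8571, running total 340.86
Total 340.86.

340.86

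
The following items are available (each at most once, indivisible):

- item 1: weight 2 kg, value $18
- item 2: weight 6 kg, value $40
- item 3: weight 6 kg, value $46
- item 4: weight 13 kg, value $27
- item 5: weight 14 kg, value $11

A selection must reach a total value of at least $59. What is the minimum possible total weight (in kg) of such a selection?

8

Subsets with value ≥ 59, sorted by total weight:
- item 1+item 3: weight 8, value 64
- item 2+item 3: weight 12, value 86
- item 1+item 2+item 3: weight 14, value 104
- item 3+item 4: weight 19, value 73
Minimum weight: 8 kg.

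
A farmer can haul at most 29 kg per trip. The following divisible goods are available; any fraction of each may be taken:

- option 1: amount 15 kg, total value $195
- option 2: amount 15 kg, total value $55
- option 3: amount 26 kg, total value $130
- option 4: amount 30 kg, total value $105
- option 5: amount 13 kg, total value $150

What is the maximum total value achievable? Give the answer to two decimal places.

Take in order of value per unit:
- option 1 (195/15 per unit): all 15 → value 195, running total 195.00
- option 5 (150/13 per unit): all 13 → value 150, running total 345.00
- option 3 (130/26 per unit): 1 of 26 → value 1×130/26 = 5.0000, running total 350.00
Total 350.00.

350.00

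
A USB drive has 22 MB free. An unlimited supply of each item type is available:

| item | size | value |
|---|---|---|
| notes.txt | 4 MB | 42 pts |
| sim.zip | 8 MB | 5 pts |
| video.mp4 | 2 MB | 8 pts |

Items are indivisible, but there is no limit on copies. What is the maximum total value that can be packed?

Best value-per-unit is notes.txt at 42/4; filling with it alone gives 5×42 = 210.
Optimal mix: 5×notes.txt + 1×video.mp4 → size 22, value 218.

218 pts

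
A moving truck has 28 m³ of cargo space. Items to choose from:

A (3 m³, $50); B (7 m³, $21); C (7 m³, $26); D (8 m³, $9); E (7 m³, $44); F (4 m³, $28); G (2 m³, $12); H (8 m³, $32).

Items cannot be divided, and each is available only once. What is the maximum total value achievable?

$169

Check high-value combinations within 28 m³:
- A+B+C+E+F: volume 3+7+7+7+4=28, value 50+21+26+44+28=169
- A+E+F+G+H: volume 3+7+4+2+8=24, value 50+44+28+12+32=166
- A+C+E+G+H: volume 3+7+7+2+8=27, value 50+26+44+12+32=164
- A+C+E+F+G: volume 3+7+7+4+2=23, value 50+26+44+28+12=160
- A+B+E+G+H: volume 3+7+7+2+8=27, value 50+21+44+12+32=159
Best: $169.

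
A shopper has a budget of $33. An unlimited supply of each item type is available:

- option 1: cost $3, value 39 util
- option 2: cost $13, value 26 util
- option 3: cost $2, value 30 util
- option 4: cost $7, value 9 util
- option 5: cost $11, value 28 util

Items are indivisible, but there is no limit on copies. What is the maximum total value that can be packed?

489 util

Best value-per-unit is option 3 at 30/2; filling with it alone gives 16×30 = 480.
Optimal mix: 1×option 1 + 15×option 3 → cost 33, value 489.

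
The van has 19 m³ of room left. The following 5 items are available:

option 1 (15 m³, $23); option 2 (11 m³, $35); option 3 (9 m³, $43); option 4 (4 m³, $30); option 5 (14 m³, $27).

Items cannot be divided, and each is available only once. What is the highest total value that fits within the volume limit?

$73

Check high-value combinations within 19 m³:
- option 3+option 4: volume 9+4=13, value 43+30=73
- option 2+option 4: volume 11+4=15, value 35+30=65
- option 4+option 5: volume 4+14=18, value 30+27=57
- option 1+option 4: volume 15+4=19, value 23+30=53
- option 3: volume 9, value 43
Best: $73.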